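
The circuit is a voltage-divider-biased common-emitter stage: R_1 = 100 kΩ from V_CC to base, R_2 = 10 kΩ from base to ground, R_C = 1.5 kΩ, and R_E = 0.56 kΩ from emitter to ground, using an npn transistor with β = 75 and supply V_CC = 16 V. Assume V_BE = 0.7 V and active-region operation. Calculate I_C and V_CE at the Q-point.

Thevenize the base divider: V_Th = V_CC·R_2/(R_1+R_2) = 16×10/110 = 1.45 V, R_Th = R_1‖R_2 = 9.09 kΩ.
Base-emitter loop: V_Th = I_B·R_Th + V_BE + (β+1)I_B·R_E, so I_B = (1.45 − 0.7) / (9.09 + 76×0.56) = 0.0146 mA.
I_C = β·I_B = 75×0.0146 = 1.1 mA, and I_E = (β+1)I_B = 1.11 mA.
V_CE = V_CC − I_C·R_C − I_E·R_E = 16 − 1.1×1.5 − 1.11×0.56 = 13.7 V.
V_CE = 13.7 V > 0.2 V confirms active-region operation.

I_C ≈ 1.1 mA, V_CE ≈ 14 V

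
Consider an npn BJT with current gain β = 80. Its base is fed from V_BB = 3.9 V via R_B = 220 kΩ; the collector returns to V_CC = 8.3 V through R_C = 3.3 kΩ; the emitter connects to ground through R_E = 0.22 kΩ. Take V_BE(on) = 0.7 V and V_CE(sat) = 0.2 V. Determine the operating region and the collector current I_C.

active; I_C ≈ 1.1 mA

Assume active. Base-emitter loop: I_B = (V_BB − V_BE)/(R_B + (β+1)R_E) = (3.9 − 0.7)/(220 + 81×0.22) = 0.0135 mA.
I_C = β·I_B = 80×0.0135 = 1.08 mA.
V_CE = V_CC − I_C·R_C − I_E·R_E = 8.3 − 1.08×3.3 − 1.09×0.22 = 4.51 V > V_CE(sat), so the active-region assumption holds.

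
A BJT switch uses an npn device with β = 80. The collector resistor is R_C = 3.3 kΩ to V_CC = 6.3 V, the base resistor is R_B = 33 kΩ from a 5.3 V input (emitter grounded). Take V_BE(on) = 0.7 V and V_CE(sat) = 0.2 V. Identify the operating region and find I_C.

Assume active: I_B = (5.3 − 0.7)/33 = 0.139 mA, giving I_C = β·I_B = 11.2 mA.
But then V_CE = 6.3 − 11.2×3.3 = -30.5 V < V_CE(sat) = 0.2 V — impossible in the active region.
So the transistor is saturated. With V_CE = 0.2 V, I_C = (V_CC − 0.2)/R_C = 6.1/3.3 = 1.85 mA.
Check: β·I_B = 11.2 mA > I_C = 1.85 mA, confirming saturation.

saturation; I_C ≈ 1.8 mA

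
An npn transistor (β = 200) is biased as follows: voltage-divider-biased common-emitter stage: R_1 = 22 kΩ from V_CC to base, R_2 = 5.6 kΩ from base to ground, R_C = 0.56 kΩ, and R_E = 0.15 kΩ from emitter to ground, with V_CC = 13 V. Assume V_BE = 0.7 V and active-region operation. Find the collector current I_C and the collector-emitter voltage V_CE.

I_C ≈ 11 mA, V_CE ≈ 5 V

Thevenize the base divider: V_Th = V_CC·R_2/(R_1+R_2) = 13×5.6/27.6 = 2.64 V, R_Th = R_1‖R_2 = 4.46 kΩ.
Base-emitter loop: V_Th = I_B·R_Th + V_BE + (β+1)I_B·R_E, so I_B = (2.64 − 0.7) / (4.46 + 201×0.15) = 0.056 mA.
I_C = β·I_B = 200×0.056 = 11.2 mA, and I_E = (β+1)I_B = 11.3 mA.
V_CE = V_CC − I_C·R_C − I_E·R_E = 13 − 11.2×0.56 − 11.3×0.15 = 5.04 V.
V_CE = 5.04 V > 0.2 V confirms active-region operation.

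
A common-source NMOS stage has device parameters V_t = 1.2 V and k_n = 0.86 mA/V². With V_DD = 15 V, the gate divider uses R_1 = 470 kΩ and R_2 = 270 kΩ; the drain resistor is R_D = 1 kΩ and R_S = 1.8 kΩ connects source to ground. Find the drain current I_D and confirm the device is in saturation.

V_G = V_DD·R_2/(R_1+R_2) = 15×270/740 = 5.47 V.
Assume saturation: I_D = (k_n/2)(V_GS − V_t)² with V_GS = V_G − I_D·R_S = 5.47 − 1.8·I_D.
Substituting gives 1.39·I_D² − 7.61·I_D + 7.85 = 0, with roots I_D = 1.38 or 4.09 mA.
The root I_D = 4.09 mA gives V_GS = -1.88 V ≤ V_t, so take I_D = 1.38 mA.
Then V_GS = 2.99 V and V_DS = V_DD − I_D(R_D+R_S) = 15 − 1.38×2.8 = 11.1 V.
Saturation requires V_DS ≥ V_GS − V_t = 1.79 V; 11.1 ≥ 1.79 ✓.

I_D ≈ 1.4 mA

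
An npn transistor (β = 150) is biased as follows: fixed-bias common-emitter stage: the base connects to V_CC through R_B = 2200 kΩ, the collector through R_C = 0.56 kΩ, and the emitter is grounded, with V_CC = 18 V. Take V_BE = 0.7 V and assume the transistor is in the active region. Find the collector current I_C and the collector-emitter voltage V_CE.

Base loop: V_CC = I_B·R_B + V_BE, so I_B = (18 − 0.7)/2200 kΩ = 0.00786 mA.
In the active region I_C = β·I_B = 150 × 0.00786 = 1.18 mA.
Collector loop: V_CE = V_CC − I_C·R_C = 18 − 1.18×0.56 = 17.3 V.
Since V_CE = 17.3 V > V_CE(sat) ≈ 0.2 V, the transistor is in the active region as assumed.

I_C ≈ 1.2 mA, V_CE ≈ 17 V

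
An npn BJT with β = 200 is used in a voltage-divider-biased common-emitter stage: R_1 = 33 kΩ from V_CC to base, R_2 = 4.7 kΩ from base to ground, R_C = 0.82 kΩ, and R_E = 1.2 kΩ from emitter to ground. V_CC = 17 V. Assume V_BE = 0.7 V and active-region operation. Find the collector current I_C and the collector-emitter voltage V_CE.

Thevenize the base divider: V_Th = V_CC·R_2/(R_1+R_2) = 17×4.7/37.7 = 2.12 V, R_Th = R_1‖R_2 = 4.11 kΩ.
Base-emitter loop: V_Th = I_B·R_Th + V_BE + (β+1)I_B·R_E, so I_B = (2.12 − 0.7) / (4.11 + 201×1.2) = 0.00579 mA.
I_C = β·I_B = 200×0.00579 = 1.16 mA, and I_E = (β+1)I_B = 1.16 mA.
V_CE = V_CC − I_C·R_C − I_E·R_E = 17 − 1.16×0.82 − 1.16×1.2 = 14.7 V.
V_CE = 14.7 V > 0.2 V confirms active-region operation.

I_C ≈ 1.2 mA, V_CE ≈ 15 V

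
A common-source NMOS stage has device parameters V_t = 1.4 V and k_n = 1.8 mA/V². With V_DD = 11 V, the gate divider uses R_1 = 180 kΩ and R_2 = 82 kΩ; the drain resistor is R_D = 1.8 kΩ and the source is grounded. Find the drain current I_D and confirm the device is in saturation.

V_G = V_DD·R_2/(R_1+R_2) = 11×82/262 = 3.44 V. With the source grounded, V_GS = V_G = 3.44 V.
Assume saturation: I_D = (k_n/2)(V_GS − V_t)² = (1.8/2)×(3.44 − 1.4)² = 0.9×2.04² = 3.76 mA.
V_DS = V_DD − I_D·R_D = 11 − 3.76×1.8 = 4.24 V.
Saturation requires V_DS ≥ V_GS − V_t = 2.04 V; 4.24 ≥ 2.04 ✓.

I_D ≈ 3.8 mA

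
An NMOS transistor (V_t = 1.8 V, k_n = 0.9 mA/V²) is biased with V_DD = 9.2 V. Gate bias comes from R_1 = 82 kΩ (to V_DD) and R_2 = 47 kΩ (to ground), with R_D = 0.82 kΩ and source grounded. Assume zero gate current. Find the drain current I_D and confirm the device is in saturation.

I_D ≈ 1.1 mA

V_G = V_DD·R_2/(R_1+R_2) = 9.2×47/129 = 3.35 V. With the source grounded, V_GS = V_G = 3.35 V.
Assume saturation: I_D = (k_n/2)(V_GS − V_t)² = (0.9/2)×(3.35 − 1.8)² = 0.45×1.55² = 1.08 mA.
V_DS = V_DD − I_D·R_D = 9.2 − 1.08×0.82 = 8.31 V.
Saturation requires V_DS ≥ V_GS − V_t = 1.55 V; 8.31 ≥ 1.55 ✓.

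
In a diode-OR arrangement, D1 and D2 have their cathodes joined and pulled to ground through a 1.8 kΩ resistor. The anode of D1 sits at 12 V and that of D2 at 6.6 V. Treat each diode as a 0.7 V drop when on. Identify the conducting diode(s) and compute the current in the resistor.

Assume both conduct. Then node N would need to be at both 12−0.7 = 11.3 V and 6.6−0.7 = 5.9 V, which is impossible.
Assume only D1 conducts: V_N = 12 − 0.7 = 11.3 V, so I_R = 11.3/1.8 = 6.28 mA.
Check D2: its anode-to-cathode voltage is 6.6 − 11.3 = -4.7 V < 0.7 V, so it is off. The assumption is consistent.

Only D1 conducts; I_R ≈ 6.3 mA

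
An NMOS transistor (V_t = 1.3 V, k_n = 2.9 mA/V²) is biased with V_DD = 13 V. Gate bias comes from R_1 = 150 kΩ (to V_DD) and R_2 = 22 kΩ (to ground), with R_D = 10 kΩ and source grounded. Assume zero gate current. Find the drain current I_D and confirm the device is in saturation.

V_G = V_DD·R_2/(R_1+R_2) = 13×22/172 = 1.66 V. With the source grounded, V_GS = V_G = 1.66 V.
Assume saturation: I_D = (k_n/2)(V_GS − V_t)² = (2.9/2)×(1.66 − 1.3)² = 1.45×0.363² = 0.191 mA.
V_DS = V_DD − I_D·R_D = 13 − 0.191×10 = 11.1 V.
Saturation requires V_DS ≥ V_GS − V_t = 0.363 V; 11.1 ≥ 0.363 ✓.

I_D ≈ 0.19 mA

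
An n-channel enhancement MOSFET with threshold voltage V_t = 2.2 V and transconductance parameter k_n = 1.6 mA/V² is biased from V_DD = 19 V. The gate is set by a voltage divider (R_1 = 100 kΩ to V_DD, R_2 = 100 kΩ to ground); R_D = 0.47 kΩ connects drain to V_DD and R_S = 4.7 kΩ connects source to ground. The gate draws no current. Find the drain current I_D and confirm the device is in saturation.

I_D ≈ 1.3 mA

V_G = V_DD·R_2/(R_1+R_2) = 19×100/200 = 9.5 V.
Assume saturation: I_D = (k_n/2)(V_GS − V_t)² with V_GS = V_G − I_D·R_S = 9.5 − 4.7·I_D.
Substituting gives 17.7·I_D² − 55.9·I_D + 42.6 = 0, with roots I_D = 1.28 or 1.88 mA.
The root I_D = 1.88 mA gives V_GS = 0.667 V ≤ V_t, so take I_D = 1.28 mA.
Then V_GS = 3.47 V and V_DS = V_DD − I_D(R_D+R_S) = 19 − 1.28×5.17 = 12.4 V.
Saturation requires V_DS ≥ V_GS − V_t = 1.27 V; 12.4 ≥ 1.27 ✓.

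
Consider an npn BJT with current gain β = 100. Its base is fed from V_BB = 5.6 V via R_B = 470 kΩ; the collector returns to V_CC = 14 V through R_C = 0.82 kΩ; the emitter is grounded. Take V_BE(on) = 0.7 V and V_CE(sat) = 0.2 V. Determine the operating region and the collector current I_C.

Assume active. Base-emitter loop: I_B = (V_BB − V_BE)/R_B = (5.6 − 0.7)/470 = 0.0104 mA.
I_C = β·I_B = 100×0.0104 = 1.04 mA.
V_CE = V_CC − I_C·R_C = 14 − 1.04×0.82 = 13.1 V > V_CE(sat), so the active-region assumption holds.

active; I_C ≈ 1 mA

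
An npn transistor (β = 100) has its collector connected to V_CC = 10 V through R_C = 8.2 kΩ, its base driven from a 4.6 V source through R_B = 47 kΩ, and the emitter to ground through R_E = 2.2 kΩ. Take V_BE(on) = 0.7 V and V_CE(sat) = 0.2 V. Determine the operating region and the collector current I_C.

Assume active: I_B = (4.6 − 0.7)/(47 + 101×2.2) = 0.0145 mA, I_C = β·I_B = 1.45 mA.
Then V_CE = 10 − 1.45×8.2 − 1.46×2.2 = -5.1 V < 0.2 V — the active assumption fails.
Re-solve with V_CE = 0.2 V. KCL at the emitter: V_E/R_E = (V_BB−0.7−V_E)/R_B + (V_CC−0.2−V_E)/R_C, giving V_E = 2.14 V.
I_C = (V_CC − 0.2 − V_E)/R_C = (9.8 − 2.14)/8.2 = 0.934 mA.
Check: I_B = (3.9 − 2.14)/47 = 0.0375 mA, and β·I_B = 3.75 mA > I_C, confirming saturation.

saturation; I_C ≈ 0.93 mA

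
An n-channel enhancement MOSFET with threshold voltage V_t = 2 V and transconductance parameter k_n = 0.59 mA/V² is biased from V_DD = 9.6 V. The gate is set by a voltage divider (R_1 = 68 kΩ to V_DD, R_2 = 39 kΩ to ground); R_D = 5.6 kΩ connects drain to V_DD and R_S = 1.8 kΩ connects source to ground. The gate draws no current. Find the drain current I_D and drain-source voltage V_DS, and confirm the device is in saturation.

V_G = V_DD·R_2/(R_1+R_2) = 9.6×39/107 = 3.5 V.
Assume saturation: I_D = (k_n/2)(V_GS − V_t)² with V_GS = V_G − I_D·R_S = 3.5 − 1.8·I_D.
Substituting gives 0.956·I_D² − 2.59·I_D + 0.663 = 0, with roots I_D = 0.286 or 2.43 mA.
The root I_D = 2.43 mA gives V_GS = -0.868 V ≤ V_t, so take I_D = 0.286 mA.
Then V_GS = 2.98 V and V_DS = V_DD − I_D(R_D+R_S) = 9.6 − 0.286×7.4 = 7.48 V.
Saturation requires V_DS ≥ V_GS − V_t = 0.984 V; 7.48 ≥ 0.984 ✓.

I_D ≈ 0.29 mA, V_DS ≈ 7.5 V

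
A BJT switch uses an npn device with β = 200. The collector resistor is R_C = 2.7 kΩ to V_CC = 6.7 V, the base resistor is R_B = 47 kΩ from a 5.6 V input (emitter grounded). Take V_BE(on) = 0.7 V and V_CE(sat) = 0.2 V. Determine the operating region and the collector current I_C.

Assume active: I_B = (5.6 − 0.7)/47 = 0.104 mA, giving I_C = β·I_B = 20.9 mA.
But then V_CE = 6.7 − 20.9×2.7 = -49.6 V < V_CE(sat) = 0.2 V — impossible in the active region.
So the transistor is saturated. With V_CE = 0.2 V, I_C = (V_CC − 0.2)/R_C = 6.5/2.7 = 2.41 mA.
Check: β·I_B = 20.9 mA > I_C = 2.41 mA, confirming saturation.

saturation; I_C ≈ 2.4 mA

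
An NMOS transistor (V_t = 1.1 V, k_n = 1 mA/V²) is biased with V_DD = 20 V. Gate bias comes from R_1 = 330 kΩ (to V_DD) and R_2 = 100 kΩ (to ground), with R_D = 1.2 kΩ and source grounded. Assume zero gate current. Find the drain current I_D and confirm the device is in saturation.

I_D ≈ 6.3 mA

V_G = V_DD·R_2/(R_1+R_2) = 20×100/430 = 4.65 V. With the source grounded, V_GS = V_G = 4.65 V.
Assume saturation: I_D = (k_n/2)(V_GS − V_t)² = (1/2)×(4.65 − 1.1)² = 0.5×3.55² = 6.31 mA.
V_DS = V_DD − I_D·R_D = 20 − 6.31×1.2 = 12.4 V.
Saturation requires V_DS ≥ V_GS − V_t = 3.55 V; 12.4 ≥ 3.55 ✓.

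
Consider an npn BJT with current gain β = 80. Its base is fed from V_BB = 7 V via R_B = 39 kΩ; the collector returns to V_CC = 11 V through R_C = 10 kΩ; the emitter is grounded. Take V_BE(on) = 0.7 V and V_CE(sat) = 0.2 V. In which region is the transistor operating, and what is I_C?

saturation; I_C ≈ 1.1 mA

Assume active: I_B = (7 − 0.7)/39 = 0.162 mA, giving I_C = β·I_B = 12.9 mA.
But then V_CE = 11 − 12.9×10 = -118 V < V_CE(sat) = 0.2 V — impossible in the active region.
So the transistor is saturated. With V_CE = 0.2 V, I_C = (V_CC − 0.2)/R_C = 10.8/10 = 1.08 mA.
Check: β·I_B = 12.9 mA > I_C = 1.08 mA, confirming saturation.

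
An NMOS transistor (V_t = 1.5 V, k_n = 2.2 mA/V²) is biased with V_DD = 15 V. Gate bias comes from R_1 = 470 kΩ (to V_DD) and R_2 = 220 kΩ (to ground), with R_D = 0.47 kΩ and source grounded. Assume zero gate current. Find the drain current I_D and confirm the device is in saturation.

V_G = V_DD·R_2/(R_1+R_2) = 15×220/690 = 4.78 V. With the source grounded, V_GS = V_G = 4.78 V.
Assume saturation: I_D = (k_n/2)(V_GS − V_t)² = (2.2/2)×(4.78 − 1.5)² = 1.1×3.28² = 11.9 mA.
V_DS = V_DD − I_D·R_D = 15 − 11.9×0.47 = 9.43 V.
Saturation requires V_DS ≥ V_GS − V_t = 3.28 V; 9.43 ≥ 3.28 ✓.

I_D ≈ 12 mA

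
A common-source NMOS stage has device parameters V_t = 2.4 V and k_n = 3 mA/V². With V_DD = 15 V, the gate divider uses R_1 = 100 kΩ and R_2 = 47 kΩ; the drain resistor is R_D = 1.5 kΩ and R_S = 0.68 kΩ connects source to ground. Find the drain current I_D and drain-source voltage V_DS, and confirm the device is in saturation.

I_D ≈ 1.9 mA, V_DS ≈ 11 V

V_G = V_DD·R_2/(R_1+R_2) = 15×47/147 = 4.8 V.
Assume saturation: I_D = (k_n/2)(V_GS − V_t)² with V_GS = V_G − I_D·R_S = 4.8 − 0.68·I_D.
Substituting gives 0.694·I_D² − 5.89·I_D + 8.61 = 0, with roots I_D = 1.88 or 6.61 mA.
The root I_D = 6.61 mA gives V_GS = 0.301 V ≤ V_t, so take I_D = 1.88 mA.
Then V_GS = 3.52 V and V_DS = V_DD − I_D(R_D+R_S) = 15 − 1.88×2.18 = 10.9 V.
Saturation requires V_DS ≥ V_GS − V_t = 1.12 V; 10.9 ≥ 1.12 ✓.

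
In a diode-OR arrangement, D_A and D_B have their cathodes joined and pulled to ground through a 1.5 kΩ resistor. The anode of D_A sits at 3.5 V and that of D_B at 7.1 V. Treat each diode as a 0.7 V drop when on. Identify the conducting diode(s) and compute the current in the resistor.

Assume both conduct. Then node N would need to be at both 3.5−0.7 = 2.8 V and 7.1−0.7 = 6.4 V, which is impossible.
Assume only D_B conducts: V_N = 7.1 − 0.7 = 6.4 V, so I_R = 6.4/1.5 = 4.27 mA.
Check D_A: its anode-to-cathode voltage is 3.5 − 6.4 = -2.9 V < 0.7 V, so it is off. The assumption is consistent.

Only D_B conducts; I_R ≈ 4.3 mA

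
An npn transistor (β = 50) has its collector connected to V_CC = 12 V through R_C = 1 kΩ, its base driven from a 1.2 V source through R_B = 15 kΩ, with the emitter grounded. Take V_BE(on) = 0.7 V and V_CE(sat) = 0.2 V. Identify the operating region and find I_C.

active; I_C ≈ 1.7 mA

Assume active. Base-emitter loop: I_B = (V_BB − V_BE)/R_B = (1.2 − 0.7)/15 = 0.0333 mA.
I_C = β·I_B = 50×0.0333 = 1.67 mA.
V_CE = V_CC − I_C·R_C = 12 − 1.67×1 = 10.3 V > V_CE(sat), so the active-region assumption holds.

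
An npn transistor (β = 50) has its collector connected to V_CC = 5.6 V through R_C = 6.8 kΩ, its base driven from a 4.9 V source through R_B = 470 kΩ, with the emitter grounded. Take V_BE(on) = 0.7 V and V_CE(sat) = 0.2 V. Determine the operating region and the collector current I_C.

active; I_C ≈ 0.45 mA

Assume active. Base-emitter loop: I_B = (V_BB − V_BE)/R_B = (4.9 − 0.7)/470 = 0.00894 mA.
I_C = β·I_B = 50×0.00894 = 0.447 mA.
V_CE = V_CC − I_C·R_C = 5.6 − 0.447×6.8 = 2.56 V > V_CE(sat), so the active-region assumption holds.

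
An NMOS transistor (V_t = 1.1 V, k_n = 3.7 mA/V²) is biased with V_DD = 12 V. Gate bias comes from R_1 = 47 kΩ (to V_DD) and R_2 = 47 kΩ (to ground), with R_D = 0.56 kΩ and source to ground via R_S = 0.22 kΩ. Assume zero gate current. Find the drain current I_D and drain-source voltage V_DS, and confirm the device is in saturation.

V_G = V_DD·R_2/(R_1+R_2) = 12×47/94 = 6 V.
Assume saturation: I_D = (k_n/2)(V_GS − V_t)² with V_GS = V_G − I_D·R_S = 6 − 0.22·I_D.
Substituting gives 0.0895·I_D² − 4.99·I_D + 44.4 = 0, with roots I_D = 11.1 or 44.6 mA.
The root I_D = 44.6 mA gives V_GS = -3.81 V ≤ V_t, so take I_D = 11.1 mA.
Then V_GS = 3.55 V and V_DS = V_DD − I_D(R_D+R_S) = 12 − 11.1×0.78 = 3.32 V.
Saturation requires V_DS ≥ V_GS − V_t = 2.45 V; 3.32 ≥ 2.45 ✓.

I_D ≈ 11 mA, V_DS ≈ 3.3 V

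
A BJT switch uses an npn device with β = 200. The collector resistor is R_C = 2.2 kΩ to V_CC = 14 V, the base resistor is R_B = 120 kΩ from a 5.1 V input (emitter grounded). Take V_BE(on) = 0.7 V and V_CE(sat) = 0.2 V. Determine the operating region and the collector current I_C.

Assume active: I_B = (5.1 − 0.7)/120 = 0.0367 mA, giving I_C = β·I_B = 7.33 mA.
But then V_CE = 14 − 7.33×2.2 = -2.13 V < V_CE(sat) = 0.2 V — impossible in the active region.
So the transistor is saturated. With V_CE = 0.2 V, I_C = (V_CC − 0.2)/R_C = 13.8/2.2 = 6.27 mA.
Check: β·I_B = 7.33 mA > I_C = 6.27 mA, confirming saturation.

saturation; I_C ≈ 6.3 mA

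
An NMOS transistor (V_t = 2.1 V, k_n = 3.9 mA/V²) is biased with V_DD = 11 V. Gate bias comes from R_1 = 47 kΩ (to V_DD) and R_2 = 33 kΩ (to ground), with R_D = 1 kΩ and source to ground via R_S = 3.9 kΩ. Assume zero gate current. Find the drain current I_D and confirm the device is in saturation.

V_G = V_DD·R_2/(R_1+R_2) = 11×33/80 = 4.54 V.
Assume saturation: I_D = (k_n/2)(V_GS − V_t)² with V_GS = V_G − I_D·R_S = 4.54 − 3.9·I_D.
Substituting gives 29.7·I_D² − 38.1·I_D + 11.6 = 0, with roots I_D = 0.496 or 0.788 mA.
The root I_D = 0.788 mA gives V_GS = 1.46 V ≤ V_t, so take I_D = 0.496 mA.
Then V_GS = 2.6 V and V_DS = V_DD − I_D(R_D+R_S) = 11 − 0.496×4.9 = 8.57 V.
Saturation requires V_DS ≥ V_GS − V_t = 0.504 V; 8.57 ≥ 0.504 ✓.

I_D ≈ 0.5 mA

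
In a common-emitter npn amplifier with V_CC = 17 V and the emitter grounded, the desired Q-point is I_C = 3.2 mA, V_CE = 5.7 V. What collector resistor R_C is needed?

Collector loop: V_CC = I_C·R_C + V_CE.
R_C = (V_CC − V_CE)/I_C = (17 − 5.7)/3.2 = 3.53 kΩ.

R_C ≈ 3.5 kΩ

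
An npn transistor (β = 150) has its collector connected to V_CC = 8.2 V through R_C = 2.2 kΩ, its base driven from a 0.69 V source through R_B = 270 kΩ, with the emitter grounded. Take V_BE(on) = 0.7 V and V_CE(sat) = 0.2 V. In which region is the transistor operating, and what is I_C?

V_BB = 0.69 V ≤ V_BE(on) = 0.7 V, so the base-emitter junction is not forward biased.
The transistor is in cutoff: I_B = I_C = 0.

cutoff; I_C ≈ 0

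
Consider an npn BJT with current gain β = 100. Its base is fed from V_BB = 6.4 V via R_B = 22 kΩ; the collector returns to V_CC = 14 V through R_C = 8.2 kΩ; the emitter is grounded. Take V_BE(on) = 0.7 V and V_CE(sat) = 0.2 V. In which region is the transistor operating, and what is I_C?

saturation; I_C ≈ 1.7 mA

Assume active: I_B = (6.4 − 0.7)/22 = 0.259 mA, giving I_C = β·I_B = 25.9 mA.
But then V_CE = 14 − 25.9×8.2 = -198 V < V_CE(sat) = 0.2 V — impossible in the active region.
So the transistor is saturated. With V_CE = 0.2 V, I_C = (V_CC − 0.2)/R_C = 13.8/8.2 = 1.68 mA.
Check: β·I_B = 25.9 mA > I_C = 1.68 mA, confirming saturation.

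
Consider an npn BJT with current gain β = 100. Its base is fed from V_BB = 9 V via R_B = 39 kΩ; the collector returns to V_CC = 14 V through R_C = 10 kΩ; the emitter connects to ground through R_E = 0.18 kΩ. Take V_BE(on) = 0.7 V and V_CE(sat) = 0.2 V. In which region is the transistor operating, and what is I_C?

saturation; I_C ≈ 1.4 mA

Assume active: I_B = (9 − 0.7)/(39 + 101×0.18) = 0.145 mA, I_C = β·I_B = 14.5 mA.
Then V_CE = 14 − 14.5×10 − 14.7×0.18 = -134 V < 0.2 V — the active assumption fails.
Re-solve with V_CE = 0.2 V. KCL at the emitter: V_E/R_E = (V_BB−0.7−V_E)/R_B + (V_CC−0.2−V_E)/R_C, giving V_E = 0.28 V.
I_C = (V_CC − 0.2 − V_E)/R_C = (13.8 − 0.28)/10 = 1.35 mA.
Check: I_B = (8.3 − 0.28)/39 = 0.206 mA, and β·I_B = 20.6 mA > I_C, confirming saturation.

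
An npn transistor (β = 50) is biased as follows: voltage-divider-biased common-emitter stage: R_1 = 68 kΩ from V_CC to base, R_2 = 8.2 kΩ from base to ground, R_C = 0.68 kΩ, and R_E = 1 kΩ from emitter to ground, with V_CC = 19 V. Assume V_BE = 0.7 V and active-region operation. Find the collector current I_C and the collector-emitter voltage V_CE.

Thevenize the base divider: V_Th = V_CC·R_2/(R_1+R_2) = 19×8.2/76.2 = 2.04 V, R_Th = R_1‖R_2 = 7.32 kΩ.
Base-emitter loop: V_Th = I_B·R_Th + V_BE + (β+1)I_B·R_E, so I_B = (2.04 − 0.7) / (7.32 + 51×1) = 0.0231 mA.
I_C = β·I_B = 50×0.0231 = 1.15 mA, and I_E = (β+1)I_B = 1.18 mA.
V_CE = V_CC − I_C·R_C − I_E·R_E = 19 − 1.15×0.68 − 1.18×1 = 17 V.
V_CE = 17 V > 0.2 V confirms active-region operation.

I_C ≈ 1.2 mA, V_CE ≈ 17 V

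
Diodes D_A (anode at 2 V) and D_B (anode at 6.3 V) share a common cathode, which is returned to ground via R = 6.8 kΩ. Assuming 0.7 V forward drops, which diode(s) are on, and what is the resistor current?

Assume both conduct. Then node N would need to be at both 2−0.7 = 1.3 V and 6.3−0.7 = 5.6 V, which is impossible.
Assume only D_B conducts: V_N = 6.3 − 0.7 = 5.6 V, so I_R = 5.6/6.8 = 0.824 mA.
Check D_A: its anode-to-cathode voltage is 2 − 5.6 = -3.6 V < 0.7 V, so it is off. The assumption is consistent.

Only D_B conducts; I_R ≈ 0.82 mA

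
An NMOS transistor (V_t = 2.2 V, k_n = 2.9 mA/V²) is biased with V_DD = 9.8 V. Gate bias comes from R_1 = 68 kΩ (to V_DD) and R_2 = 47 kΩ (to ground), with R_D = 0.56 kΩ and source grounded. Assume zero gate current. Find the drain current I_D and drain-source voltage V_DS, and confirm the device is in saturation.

I_D ≈ 4.7 mA, V_DS ≈ 7.2 V

V_G = V_DD·R_2/(R_1+R_2) = 9.8×47/115 = 4.01 V. With the source grounded, V_GS = V_G = 4.01 V.
Assume saturation: I_D = (k_n/2)(V_GS − V_t)² = (2.9/2)×(4.01 − 2.2)² = 1.45×1.81² = 4.73 mA.
V_DS = V_DD − I_D·R_D = 9.8 − 4.73×0.56 = 7.15 V.
Saturation requires V_DS ≥ V_GS − V_t = 1.81 V; 7.15 ≥ 1.81 ✓.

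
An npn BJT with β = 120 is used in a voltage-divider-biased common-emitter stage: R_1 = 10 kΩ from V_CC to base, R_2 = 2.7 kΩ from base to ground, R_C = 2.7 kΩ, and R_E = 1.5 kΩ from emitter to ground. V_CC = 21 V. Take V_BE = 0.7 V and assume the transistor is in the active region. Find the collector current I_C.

Thevenize the base divider: V_Th = V_CC·R_2/(R_1+R_2) = 21×2.7/12.7 = 4.46 V, R_Th = R_1‖R_2 = 2.13 kΩ.
Base-emitter loop: V_Th = I_B·R_Th + V_BE + (β+1)I_B·R_E, so I_B = (4.46 − 0.7) / (2.13 + 121×1.5) = 0.0205 mA.
I_C = β·I_B = 120×0.0205 = 2.46 mA, and I_E = (β+1)I_B = 2.48 mA.
V_CE = V_CC − I_C·R_C − I_E·R_E = 21 − 2.46×2.7 − 2.48×1.5 = 10.6 V.
V_CE = 10.6 V > 0.2 V confirms active-region operation.

I_C ≈ 2.5 mA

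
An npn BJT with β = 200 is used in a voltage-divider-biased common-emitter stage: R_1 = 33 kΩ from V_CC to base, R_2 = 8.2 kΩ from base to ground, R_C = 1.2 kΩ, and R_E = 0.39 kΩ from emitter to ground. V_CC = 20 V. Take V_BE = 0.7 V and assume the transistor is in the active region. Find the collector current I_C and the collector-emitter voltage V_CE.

Thevenize the base divider: V_Th = V_CC·R_2/(R_1+R_2) = 20×8.2/41.2 = 3.98 V, R_Th = R_1‖R_2 = 6.57 kΩ.
Base-emitter loop: V_Th = I_B·R_Th + V_BE + (β+1)I_B·R_E, so I_B = (3.98 − 0.7) / (6.57 + 201×0.39) = 0.0386 mA.
I_C = β·I_B = 200×0.0386 = 7.72 mA, and I_E = (β+1)I_B = 7.76 mA.
V_CE = V_CC − I_C·R_C − I_E·R_E = 20 − 7.72×1.2 − 7.76×0.39 = 7.71 V.
V_CE = 7.71 V > 0.2 V confirms active-region operation.

I_C ≈ 7.7 mA, V_CE ≈ 7.7 V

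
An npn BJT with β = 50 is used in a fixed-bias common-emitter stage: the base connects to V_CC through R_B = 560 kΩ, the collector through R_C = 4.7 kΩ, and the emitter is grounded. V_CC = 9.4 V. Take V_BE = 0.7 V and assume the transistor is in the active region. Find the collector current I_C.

Base loop: V_CC = I_B·R_B + V_BE, so I_B = (9.4 − 0.7)/560 kΩ = 0.0155 mA.
In the active region I_C = β·I_B = 50 × 0.0155 = 0.777 mA.
Collector loop: V_CE = V_CC − I_C·R_C = 9.4 − 0.777×4.7 = 5.75 V.
Since V_CE = 5.75 V > V_CE(sat) ≈ 0.2 V, the transistor is in the active region as assumed.

I_C ≈ 0.78 mA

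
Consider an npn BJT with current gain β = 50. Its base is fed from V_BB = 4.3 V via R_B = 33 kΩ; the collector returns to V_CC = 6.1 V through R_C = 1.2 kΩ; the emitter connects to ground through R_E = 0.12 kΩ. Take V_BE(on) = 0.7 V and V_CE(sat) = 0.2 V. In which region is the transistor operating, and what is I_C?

Assume active: I_B = (4.3 − 0.7)/(33 + 51×0.12) = 0.092 mA, I_C = β·I_B = 4.6 mA.
Then V_CE = 6.1 − 4.6×1.2 − 4.69×0.12 = 0.0153 V < 0.2 V — the active assumption fails.
Re-solve with V_CE = 0.2 V. KCL at the emitter: V_E/R_E = (V_BB−0.7−V_E)/R_B + (V_CC−0.2−V_E)/R_C, giving V_E = 0.546 V.
I_C = (V_CC − 0.2 − V_E)/R_C = (5.9 − 0.546)/1.2 = 4.46 mA.
Check: I_B = (3.6 − 0.546)/33 = 0.0925 mA, and β·I_B = 4.63 mA > I_C, confirming saturation.

saturation; I_C ≈ 4.5 mA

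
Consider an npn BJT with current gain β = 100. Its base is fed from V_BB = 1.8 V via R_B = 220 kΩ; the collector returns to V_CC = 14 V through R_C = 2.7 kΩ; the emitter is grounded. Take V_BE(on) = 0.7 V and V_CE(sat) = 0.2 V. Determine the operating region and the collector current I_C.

active; I_C ≈ 0.5 mA

Assume active. Base-emitter loop: I_B = (V_BB − V_BE)/R_B = (1.8 − 0.7)/220 = 0.005 mA.
I_C = β·I_B = 100×0.005 = 0.5 mA.
V_CE = V_CC − I_C·R_C = 14 − 0.5×2.7 = 12.7 V > V_CE(sat), so the active-region assumption holds.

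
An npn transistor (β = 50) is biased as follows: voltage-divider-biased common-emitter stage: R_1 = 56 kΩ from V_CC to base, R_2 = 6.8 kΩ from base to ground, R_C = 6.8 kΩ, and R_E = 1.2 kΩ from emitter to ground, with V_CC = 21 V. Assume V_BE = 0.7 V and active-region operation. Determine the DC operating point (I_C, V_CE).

I_C ≈ 1.2 mA, V_CE ≈ 12 V

Thevenize the base divider: V_Th = V_CC·R_2/(R_1+R_2) = 21×6.8/62.8 = 2.27 V, R_Th = R_1‖R_2 = 6.06 kΩ.
Base-emitter loop: V_Th = I_B·R_Th + V_BE + (β+1)I_B·R_E, so I_B = (2.27 − 0.7) / (6.06 + 51×1.2) = 0.0234 mA.
I_C = β·I_B = 50×0.0234 = 1.17 mA, and I_E = (β+1)I_B = 1.19 mA.
V_CE = V_CC − I_C·R_C − I_E·R_E = 21 − 1.17×6.8 − 1.19×1.2 = 11.6 V.
V_CE = 11.6 V > 0.2 V confirms active-region operation.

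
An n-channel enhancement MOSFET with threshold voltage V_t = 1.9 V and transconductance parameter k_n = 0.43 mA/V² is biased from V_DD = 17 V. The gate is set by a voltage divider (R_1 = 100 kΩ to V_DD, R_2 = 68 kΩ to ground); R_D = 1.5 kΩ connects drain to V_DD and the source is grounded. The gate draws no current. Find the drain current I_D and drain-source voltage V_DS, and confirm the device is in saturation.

V_G = V_DD·R_2/(R_1+R_2) = 17×68/168 = 6.88 V. With the source grounded, V_GS = V_G = 6.88 V.
Assume saturation: I_D = (k_n/2)(V_GS − V_t)² = (0.43/2)×(6.88 − 1.9)² = 0.215×4.98² = 5.33 mA.
V_DS = V_DD − I_D·R_D = 17 − 5.33×1.5 = 9 V.
Saturation requires V_DS ≥ V_GS − V_t = 4.98 V; 9 ≥ 4.98 ✓.

I_D ≈ 5.3 mA, V_DS ≈ 9 V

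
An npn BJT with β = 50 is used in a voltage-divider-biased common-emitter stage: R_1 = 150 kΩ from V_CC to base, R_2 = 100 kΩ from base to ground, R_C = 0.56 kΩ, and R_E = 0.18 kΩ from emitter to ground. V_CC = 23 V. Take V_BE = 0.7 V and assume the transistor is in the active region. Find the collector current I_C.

I_C ≈ 6.1 mA

Thevenize the base divider: V_Th = V_CC·R_2/(R_1+R_2) = 23×100/250 = 9.2 V, R_Th = R_1‖R_2 = 60 kΩ.
Base-emitter loop: V_Th = I_B·R_Th + V_BE + (β+1)I_B·R_E, so I_B = (9.2 − 0.7) / (60 + 51×0.18) = 0.123 mA.
I_C = β·I_B = 50×0.123 = 6.14 mA, and I_E = (β+1)I_B = 6.27 mA.
V_CE = V_CC − I_C·R_C − I_E·R_E = 23 − 6.14×0.56 − 6.27×0.18 = 18.4 V.
V_CE = 18.4 V > 0.2 V confirms active-region operation.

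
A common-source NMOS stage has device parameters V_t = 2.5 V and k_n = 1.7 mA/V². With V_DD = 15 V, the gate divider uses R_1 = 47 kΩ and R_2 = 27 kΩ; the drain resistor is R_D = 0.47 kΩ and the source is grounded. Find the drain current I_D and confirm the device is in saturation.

I_D ≈ 7.5 mA

V_G = V_DD·R_2/(R_1+R_2) = 15×27/74 = 5.47 V. With the source grounded, V_GS = V_G = 5.47 V.
Assume saturation: I_D = (k_n/2)(V_GS − V_t)² = (1.7/2)×(5.47 − 2.5)² = 0.85×2.97² = 7.51 mA.
V_DS = V_DD − I_D·R_D = 15 − 7.51×0.47 = 11.5 V.
Saturation requires V_DS ≥ V_GS − V_t = 2.97 V; 11.5 ≥ 2.97 ✓.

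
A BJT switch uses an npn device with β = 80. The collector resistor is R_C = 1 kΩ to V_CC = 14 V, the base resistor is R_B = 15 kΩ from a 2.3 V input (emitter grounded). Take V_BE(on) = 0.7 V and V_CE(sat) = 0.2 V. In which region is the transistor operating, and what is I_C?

Assume active. Base-emitter loop: I_B = (V_BB − V_BE)/R_B = (2.3 − 0.7)/15 = 0.107 mA.
I_C = β·I_B = 80×0.107 = 8.53 mA.
V_CE = V_CC − I_C·R_C = 14 − 8.53×1 = 5.47 V > V_CE(sat), so the active-region assumption holds.

active; I_C ≈ 8.5 mA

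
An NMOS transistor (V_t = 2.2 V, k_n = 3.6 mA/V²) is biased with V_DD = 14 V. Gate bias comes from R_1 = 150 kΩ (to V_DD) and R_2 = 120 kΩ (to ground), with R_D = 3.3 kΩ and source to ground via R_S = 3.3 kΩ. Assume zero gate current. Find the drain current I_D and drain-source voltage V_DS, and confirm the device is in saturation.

I_D ≈ 0.99 mA, V_DS ≈ 7.4 V

V_G = V_DD·R_2/(R_1+R_2) = 14×120/270 = 6.22 V.
Assume saturation: I_D = (k_n/2)(V_GS − V_t)² with V_GS = V_G − I_D·R_S = 6.22 − 3.3·I_D.
Substituting gives 19.6·I_D² − 48.8·I_D + 29.1 = 0, with roots I_D = 0.994 or 1.5 mA.
The root I_D = 1.5 mA gives V_GS = 1.29 V ≤ V_t, so take I_D = 0.994 mA.
Then V_GS = 2.94 V and V_DS = V_DD − I_D(R_D+R_S) = 14 − 0.994×6.6 = 7.44 V.
Saturation requires V_DS ≥ V_GS − V_t = 0.743 V; 7.44 ≥ 0.743 ✓.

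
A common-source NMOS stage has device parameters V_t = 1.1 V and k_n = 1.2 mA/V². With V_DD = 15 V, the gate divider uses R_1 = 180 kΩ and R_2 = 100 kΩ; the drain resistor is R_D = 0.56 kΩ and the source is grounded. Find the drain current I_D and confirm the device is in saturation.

V_G = V_DD·R_2/(R_1+R_2) = 15×100/280 = 5.36 V. With the source grounded, V_GS = V_G = 5.36 V.
Assume saturation: I_D = (k_n/2)(V_GS − V_t)² = (1.2/2)×(5.36 − 1.1)² = 0.6×4.26² = 10.9 mA.
V_DS = V_DD − I_D·R_D = 15 − 10.9×0.56 = 8.91 V.
Saturation requires V_DS ≥ V_GS − V_t = 4.26 V; 8.91 ≥ 4.26 ✓.

I_D ≈ 11 mA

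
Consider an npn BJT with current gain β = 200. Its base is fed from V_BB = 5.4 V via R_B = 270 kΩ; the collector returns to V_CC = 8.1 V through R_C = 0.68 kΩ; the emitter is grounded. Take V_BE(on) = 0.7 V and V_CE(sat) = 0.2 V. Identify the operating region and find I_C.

active; I_C ≈ 3.5 mA

Assume active. Base-emitter loop: I_B = (V_BB − V_BE)/R_B = (5.4 − 0.7)/270 = 0.0174 mA.
I_C = β·I_B = 200×0.0174 = 3.48 mA.
V_CE = V_CC − I_C·R_C = 8.1 − 3.48×0.68 = 5.73 V > V_CE(sat), so the active-region assumption holds.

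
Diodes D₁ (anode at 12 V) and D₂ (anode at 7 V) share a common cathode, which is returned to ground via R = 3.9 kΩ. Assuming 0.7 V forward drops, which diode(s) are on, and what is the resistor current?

Assume both conduct. Then node N would need to be at both 12−0.7 = 11.3 V and 7−0.7 = 6.3 V, which is impossible.
Assume only D₁ conducts: V_N = 12 − 0.7 = 11.3 V, so I_R = 11.3/3.9 = 2.9 mA.
Check D₂: its anode-to-cathode voltage is 7 − 11.3 = -4.3 V < 0.7 V, so it is off. The assumption is consistent.

Only D₁ conducts; I_R ≈ 2.9 mA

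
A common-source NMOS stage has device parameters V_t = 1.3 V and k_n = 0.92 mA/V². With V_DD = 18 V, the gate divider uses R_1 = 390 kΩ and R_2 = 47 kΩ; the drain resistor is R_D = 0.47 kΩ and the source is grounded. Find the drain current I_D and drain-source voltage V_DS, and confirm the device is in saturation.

V_G = V_DD·R_2/(R_1+R_2) = 18×47/437 = 1.94 V. With the source grounded, V_GS = V_G = 1.94 V.
Assume saturation: I_D = (k_n/2)(V_GS − V_t)² = (0.92/2)×(1.94 − 1.3)² = 0.46×0.636² = 0.186 mA.
V_DS = V_DD − I_D·R_D = 18 − 0.186×0.47 = 17.9 V.
Saturation requires V_DS ≥ V_GS − V_t = 0.636 V; 17.9 ≥ 0.636 ✓.

I_D ≈ 0.19 mA, V_DS ≈ 18 V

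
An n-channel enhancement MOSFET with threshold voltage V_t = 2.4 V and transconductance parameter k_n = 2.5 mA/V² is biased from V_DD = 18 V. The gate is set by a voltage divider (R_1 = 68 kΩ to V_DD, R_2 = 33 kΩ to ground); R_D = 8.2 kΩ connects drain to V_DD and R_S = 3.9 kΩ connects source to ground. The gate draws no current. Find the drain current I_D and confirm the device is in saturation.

I_D ≈ 0.7 mA

V_G = V_DD·R_2/(R_1+R_2) = 18×33/101 = 5.88 V.
Assume saturation: I_D = (k_n/2)(V_GS − V_t)² with V_GS = V_G − I_D·R_S = 5.88 − 3.9·I_D.
Substituting gives 19·I_D² − 34.9·I_D + 15.1 = 0, with roots I_D = 0.701 or 1.14 mA.
The root I_D = 1.14 mA gives V_GS = 1.45 V ≤ V_t, so take I_D = 0.701 mA.
Then V_GS = 3.15 V and V_DS = V_DD − I_D(R_D+R_S) = 18 − 0.701×12.1 = 9.52 V.
Saturation requires V_DS ≥ V_GS − V_t = 0.749 V; 9.52 ≥ 0.749 ✓.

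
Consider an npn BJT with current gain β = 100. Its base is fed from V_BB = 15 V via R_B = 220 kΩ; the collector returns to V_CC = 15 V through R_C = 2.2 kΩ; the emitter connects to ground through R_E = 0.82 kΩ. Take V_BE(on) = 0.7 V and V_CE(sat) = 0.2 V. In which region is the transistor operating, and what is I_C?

active; I_C ≈ 4.7 mA

Assume active. Base-emitter loop: I_B = (V_BB − V_BE)/(R_B + (β+1)R_E) = (15 − 0.7)/(220 + 101×0.82) = 0.0472 mA.
I_C = β·I_B = 100×0.0472 = 4.72 mA.
V_CE = V_CC − I_C·R_C − I_E·R_E = 15 − 4.72×2.2 − 4.77×0.82 = 0.7 V > V_CE(sat), so the active-region assumption holds.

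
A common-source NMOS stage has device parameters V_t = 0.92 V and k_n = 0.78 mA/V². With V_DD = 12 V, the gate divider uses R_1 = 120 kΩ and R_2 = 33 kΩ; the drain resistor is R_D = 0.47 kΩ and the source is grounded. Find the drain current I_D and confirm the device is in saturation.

I_D ≈ 1.1 mA

V_G = V_DD·R_2/(R_1+R_2) = 12×33/153 = 2.59 V. With the source grounded, V_GS = V_G = 2.59 V.
Assume saturation: I_D = (k_n/2)(V_GS − V_t)² = (0.78/2)×(2.59 − 0.92)² = 0.39×1.67² = 1.09 mA.
V_DS = V_DD − I_D·R_D = 12 − 1.09×0.47 = 11.5 V.
Saturation requires V_DS ≥ V_GS − V_t = 1.67 V; 11.5 ≥ 1.67 ✓.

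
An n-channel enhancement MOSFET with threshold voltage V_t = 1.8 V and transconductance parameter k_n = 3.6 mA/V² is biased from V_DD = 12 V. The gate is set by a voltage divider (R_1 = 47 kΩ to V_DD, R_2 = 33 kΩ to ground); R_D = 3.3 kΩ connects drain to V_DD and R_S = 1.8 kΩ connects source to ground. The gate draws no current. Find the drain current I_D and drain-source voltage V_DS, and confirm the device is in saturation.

I_D ≈ 1.3 mA, V_DS ≈ 5.5 V

V_G = V_DD·R_2/(R_1+R_2) = 12×33/80 = 4.95 V.
Assume saturation: I_D = (k_n/2)(V_GS − V_t)² with V_GS = V_G − I_D·R_S = 4.95 − 1.8·I_D.
Substituting gives 5.83·I_D² − 21.4·I_D + 17.9 = 0, with roots I_D = 1.28 or 2.39 mA.
The root I_D = 2.39 mA gives V_GS = 0.648 V ≤ V_t, so take I_D = 1.28 mA.
Then V_GS = 2.64 V and V_DS = V_DD − I_D(R_D+R_S) = 12 − 1.28×5.1 = 5.47 V.
Saturation requires V_DS ≥ V_GS − V_t = 0.844 V; 5.47 ≥ 0.844 ✓.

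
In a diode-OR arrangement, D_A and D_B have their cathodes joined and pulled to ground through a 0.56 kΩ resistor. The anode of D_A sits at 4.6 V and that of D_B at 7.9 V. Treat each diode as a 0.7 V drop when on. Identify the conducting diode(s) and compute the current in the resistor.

Only D_B conducts; I_R ≈ 13 mA

Assume both conduct. Then node N would need to be at both 4.6−0.7 = 3.9 V and 7.9−0.7 = 7.2 V, which is impossible.
Assume only D_B conducts: V_N = 7.9 − 0.7 = 7.2 V, so I_R = 7.2/0.56 = 12.9 mA.
Check D_A: its anode-to-cathode voltage is 4.6 − 7.2 = -2.6 V < 0.7 V, so it is off. The assumption is consistent.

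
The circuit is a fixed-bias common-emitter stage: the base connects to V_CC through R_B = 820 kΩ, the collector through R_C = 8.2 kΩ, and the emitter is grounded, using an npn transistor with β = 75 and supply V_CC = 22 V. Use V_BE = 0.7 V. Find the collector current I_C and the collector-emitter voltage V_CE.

I_C ≈ 1.9 mA, V_CE ≈ 6 V

Base loop: V_CC = I_B·R_B + V_BE, so I_B = (22 − 0.7)/820 kΩ = 0.026 mA.
In the active region I_C = β·I_B = 75 × 0.026 = 1.95 mA.
Collector loop: V_CE = V_CC − I_C·R_C = 22 − 1.95×8.2 = 6.03 V.
Since V_CE = 6.03 V > V_CE(sat) ≈ 0.2 V, the transistor is in the active region as assumed.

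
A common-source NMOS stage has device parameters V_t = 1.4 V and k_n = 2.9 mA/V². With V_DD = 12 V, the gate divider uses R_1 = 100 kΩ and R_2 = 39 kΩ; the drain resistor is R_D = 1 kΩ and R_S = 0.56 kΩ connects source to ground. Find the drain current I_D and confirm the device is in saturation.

I_D ≈ 1.6 mA

V_G = V_DD·R_2/(R_1+R_2) = 12×39/139 = 3.37 V.
Assume saturation: I_D = (k_n/2)(V_GS − V_t)² with V_GS = V_G − I_D·R_S = 3.37 − 0.56·I_D.
Substituting gives 0.455·I_D² − 4.19·I_D + 5.61 = 0, with roots I_D = 1.62 or 7.6 mA.
The root I_D = 7.6 mA gives V_GS = -0.89 V ≤ V_t, so take I_D = 1.62 mA.
Then V_GS = 2.46 V and V_DS = V_DD − I_D(R_D+R_S) = 12 − 1.62×1.56 = 9.47 V.
Saturation requires V_DS ≥ V_GS − V_t = 1.06 V; 9.47 ≥ 1.06 ✓.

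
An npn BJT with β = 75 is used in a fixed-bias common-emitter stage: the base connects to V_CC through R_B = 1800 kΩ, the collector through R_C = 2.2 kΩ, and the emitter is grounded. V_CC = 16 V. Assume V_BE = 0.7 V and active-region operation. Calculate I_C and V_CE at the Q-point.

I_C ≈ 0.64 mA, V_CE ≈ 15 V

Base loop: V_CC = I_B·R_B + V_BE, so I_B = (16 − 0.7)/1800 kΩ = 0.0085 mA.
In the active region I_C = β·I_B = 75 × 0.0085 = 0.638 mA.
Collector loop: V_CE = V_CC − I_C·R_C = 16 − 0.638×2.2 = 14.6 V.
Since V_CE = 14.6 V > V_CE(sat) ≈ 0.2 V, the transistor is in the active region as assumed.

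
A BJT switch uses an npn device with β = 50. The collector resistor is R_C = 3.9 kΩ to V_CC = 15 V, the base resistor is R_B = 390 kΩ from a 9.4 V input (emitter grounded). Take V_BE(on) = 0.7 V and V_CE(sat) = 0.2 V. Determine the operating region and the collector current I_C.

active; I_C ≈ 1.1 mA

Assume active. Base-emitter loop: I_B = (V_BB − V_BE)/R_B = (9.4 − 0.7)/390 = 0.0223 mA.
I_C = β·I_B = 50×0.0223 = 1.12 mA.
V_CE = V_CC − I_C·R_C = 15 − 1.12×3.9 = 10.7 V > V_CE(sat), so the active-region assumption holds.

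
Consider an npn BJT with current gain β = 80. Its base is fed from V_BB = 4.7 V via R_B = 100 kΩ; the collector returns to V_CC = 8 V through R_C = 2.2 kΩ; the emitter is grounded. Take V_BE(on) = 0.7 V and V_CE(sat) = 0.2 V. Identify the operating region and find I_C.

Assume active. Base-emitter loop: I_B = (V_BB − V_BE)/R_B = (4.7 − 0.7)/100 = 0.04 mA.
I_C = β·I_B = 80×0.04 = 3.2 mA.
V_CE = V_CC − I_C·R_C = 8 − 3.2×2.2 = 0.96 V > V_CE(sat), so the active-region assumption holds.

active; I_C ≈ 3.2 mA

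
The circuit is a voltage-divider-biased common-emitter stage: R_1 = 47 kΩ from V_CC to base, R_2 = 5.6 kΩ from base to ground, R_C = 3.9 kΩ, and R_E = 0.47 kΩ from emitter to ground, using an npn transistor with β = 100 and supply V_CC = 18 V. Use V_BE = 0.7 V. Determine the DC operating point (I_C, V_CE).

Thevenize the base divider: V_Th = V_CC·R_2/(R_1+R_2) = 18×5.6/52.6 = 1.92 V, R_Th = R_1‖R_2 = 5 kΩ.
Base-emitter loop: V_Th = I_B·R_Th + V_BE + (β+1)I_B·R_E, so I_B = (1.92 − 0.7) / (5 + 101×0.47) = 0.0232 mA.
I_C = β·I_B = 100×0.0232 = 2.32 mA, and I_E = (β+1)I_B = 2.34 mA.
V_CE = V_CC − I_C·R_C − I_E·R_E = 18 − 2.32×3.9 − 2.34×0.47 = 7.86 V.
V_CE = 7.86 V > 0.2 V confirms active-region operation.

I_C ≈ 2.3 mA, V_CE ≈ 7.9 V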